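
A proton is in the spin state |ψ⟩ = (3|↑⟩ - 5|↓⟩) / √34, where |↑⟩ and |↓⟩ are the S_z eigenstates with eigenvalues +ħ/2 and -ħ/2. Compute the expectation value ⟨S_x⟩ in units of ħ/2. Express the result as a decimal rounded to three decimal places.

-0.882

⟨σ_x⟩ = 2 Re(a* b)/(|a|²+|b|²) with a = 3, b = -5.
a* b = -15, so ⟨σ_x⟩ = -30/34.
⟨S_x⟩ = (ħ/2)·⟨σ_x⟩.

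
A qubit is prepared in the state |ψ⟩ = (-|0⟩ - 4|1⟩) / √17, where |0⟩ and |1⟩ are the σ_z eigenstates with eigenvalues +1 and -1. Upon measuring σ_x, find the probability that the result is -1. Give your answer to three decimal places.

|-x⟩ = (|0⟩ - |1⟩)/√2, so ⟨-x|ψ⟩ = (3) / (√2·√17).
P = |3|² / 34 = 9/34.

0.265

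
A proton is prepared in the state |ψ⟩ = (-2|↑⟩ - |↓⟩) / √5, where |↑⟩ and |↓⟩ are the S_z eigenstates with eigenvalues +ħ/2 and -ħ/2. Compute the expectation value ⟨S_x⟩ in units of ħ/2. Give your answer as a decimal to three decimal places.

0.800

⟨σ_x⟩ = 2 Re(a* b)/(|a|²+|b|²) with a = -2, b = -1.
a* b = 2, so ⟨σ_x⟩ = 4/5.
⟨S_x⟩ = (ħ/2)·⟨σ_x⟩.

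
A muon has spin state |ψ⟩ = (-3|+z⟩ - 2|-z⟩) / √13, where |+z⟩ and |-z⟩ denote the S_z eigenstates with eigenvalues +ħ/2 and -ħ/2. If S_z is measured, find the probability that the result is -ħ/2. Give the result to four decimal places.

The -ħ/2 outcome corresponds to |-z⟩. Its amplitude in |ψ⟩ is -2/√13.
P = |-2|² / 13 = 4/13.

0.3077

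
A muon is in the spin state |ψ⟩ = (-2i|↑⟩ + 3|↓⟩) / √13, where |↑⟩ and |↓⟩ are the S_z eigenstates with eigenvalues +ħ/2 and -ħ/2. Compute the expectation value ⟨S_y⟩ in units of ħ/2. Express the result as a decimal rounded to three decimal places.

0.923

⟨σ_y⟩ = 2 Im(a* b)/(|a|²+|b|²) with a = -2i, b = 3.
a* b = 6i, so ⟨σ_y⟩ = 12/13.
⟨S_y⟩ = (ħ/2)·⟨σ_y⟩.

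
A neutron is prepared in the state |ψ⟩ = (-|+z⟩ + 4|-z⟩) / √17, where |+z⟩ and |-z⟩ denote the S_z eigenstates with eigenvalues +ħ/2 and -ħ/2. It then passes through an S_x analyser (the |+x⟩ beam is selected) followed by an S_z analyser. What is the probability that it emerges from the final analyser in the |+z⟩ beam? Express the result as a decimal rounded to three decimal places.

0.132

First analyser (S_x): P(|+x⟩) = |⟨+x|ψ⟩|² = 9/34.
After stage 1 the state is |+x⟩; P(|+z⟩) = |⟨+z|+x⟩|² = 1/2.
Joint probability = 9/34 × 1/2 = 0.132.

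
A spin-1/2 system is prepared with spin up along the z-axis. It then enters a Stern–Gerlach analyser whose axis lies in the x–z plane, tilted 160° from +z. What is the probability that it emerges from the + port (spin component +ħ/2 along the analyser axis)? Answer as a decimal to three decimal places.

For spin-½, the probability of finding spin-up along an axis at angle θ to the initial spin direction is cos²(θ/2); spin-down is sin²(θ/2).
θ = 160°, so P = cos²(80°) ≈ 0.030.

0.030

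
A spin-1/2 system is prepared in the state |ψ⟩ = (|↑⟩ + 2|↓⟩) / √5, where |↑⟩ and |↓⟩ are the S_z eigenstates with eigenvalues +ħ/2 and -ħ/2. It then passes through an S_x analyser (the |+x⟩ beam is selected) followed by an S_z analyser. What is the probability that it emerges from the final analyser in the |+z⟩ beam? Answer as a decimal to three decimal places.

First analyser (S_x): P(|+x⟩) = |⟨+x|ψ⟩|² = 9/10.
After stage 1 the state is |+x⟩; P(|+z⟩) = |⟨+z|+x⟩|² = 1/2.
Joint probability = 9/10 × 1/2 = 0.450.

0.450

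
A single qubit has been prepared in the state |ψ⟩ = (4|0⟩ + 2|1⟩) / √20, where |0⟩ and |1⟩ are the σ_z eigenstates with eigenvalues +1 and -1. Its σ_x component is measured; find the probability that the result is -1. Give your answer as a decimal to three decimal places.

|-x⟩ = (|0⟩ - |1⟩)/√2, so ⟨-x|ψ⟩ = (2) / (√2·√20).
P = |2|² / 40 = 4/40.

0.100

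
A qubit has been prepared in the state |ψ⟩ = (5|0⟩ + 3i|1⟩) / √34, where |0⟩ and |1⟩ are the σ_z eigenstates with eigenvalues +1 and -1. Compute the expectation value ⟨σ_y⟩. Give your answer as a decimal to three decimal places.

0.882

⟨σ_y⟩ = 2 Im(a* b)/(|a|²+|b|²) with a = 5, b = 3i.
a* b = 15i, so ⟨σ_y⟩ = 30/34.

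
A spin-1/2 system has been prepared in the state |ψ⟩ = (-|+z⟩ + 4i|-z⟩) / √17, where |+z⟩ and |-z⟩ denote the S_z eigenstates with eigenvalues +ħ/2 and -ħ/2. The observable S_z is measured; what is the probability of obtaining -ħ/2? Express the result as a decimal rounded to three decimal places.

0.941

The -ħ/2 outcome corresponds to |-z⟩. Its amplitude in |ψ⟩ is 4i/√17.
P = |4i|² / 17 = 16/17.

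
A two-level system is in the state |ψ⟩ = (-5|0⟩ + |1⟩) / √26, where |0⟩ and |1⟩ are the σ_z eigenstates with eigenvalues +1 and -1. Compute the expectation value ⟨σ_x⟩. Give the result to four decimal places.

-0.3846

⟨σ_x⟩ = 2 Re(a* b)/(|a|²+|b|²) with a = -5, b = 1.
a* b = -5, so ⟨σ_x⟩ = -10/26.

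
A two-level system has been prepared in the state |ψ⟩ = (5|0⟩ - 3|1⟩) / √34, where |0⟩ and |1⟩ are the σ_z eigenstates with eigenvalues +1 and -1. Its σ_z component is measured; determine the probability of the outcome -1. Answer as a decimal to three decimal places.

0.265

The -1 outcome corresponds to |1⟩. Its amplitude in |ψ⟩ is -3/√34.
P = |-3|² / 34 = 9/34.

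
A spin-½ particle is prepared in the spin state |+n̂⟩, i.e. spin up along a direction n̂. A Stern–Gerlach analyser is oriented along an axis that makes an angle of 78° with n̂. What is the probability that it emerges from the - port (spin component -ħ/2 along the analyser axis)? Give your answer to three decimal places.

0.396

For spin-½, the probability of finding spin-up along an axis at angle θ to the initial spin direction is cos²(θ/2); spin-down is sin²(θ/2).
θ = 78°, so P = sin²(39°) ≈ 0.396.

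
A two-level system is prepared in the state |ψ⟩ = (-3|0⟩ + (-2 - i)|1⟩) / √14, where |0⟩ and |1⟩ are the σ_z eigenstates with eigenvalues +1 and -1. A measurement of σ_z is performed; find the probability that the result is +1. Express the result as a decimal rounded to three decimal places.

0.643

The +1 outcome corresponds to |0⟩. Its amplitude in |ψ⟩ is -3/√14.
P = |-3|² / 14 = 9/14.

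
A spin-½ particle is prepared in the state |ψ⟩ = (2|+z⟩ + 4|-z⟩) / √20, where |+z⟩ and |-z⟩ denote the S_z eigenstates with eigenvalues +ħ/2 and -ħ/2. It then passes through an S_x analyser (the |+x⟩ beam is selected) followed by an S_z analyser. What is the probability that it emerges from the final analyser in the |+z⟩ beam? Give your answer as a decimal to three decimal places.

First analyser (S_x): P(|+x⟩) = |⟨+x|ψ⟩|² = 36/40.
After stage 1 the state is |+x⟩; P(|+z⟩) = |⟨+z|+x⟩|² = 1/2.
Joint probability = 36/40 × 1/2 = 0.450.

0.450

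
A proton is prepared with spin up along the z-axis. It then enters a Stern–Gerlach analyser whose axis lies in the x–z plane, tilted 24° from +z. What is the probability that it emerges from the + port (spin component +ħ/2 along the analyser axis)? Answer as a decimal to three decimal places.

0.957

For spin-½, the probability of finding spin-up along an axis at angle θ to the initial spin direction is cos²(θ/2); spin-down is sin²(θ/2).
θ = 24°, so P = cos²(12°) ≈ 0.957.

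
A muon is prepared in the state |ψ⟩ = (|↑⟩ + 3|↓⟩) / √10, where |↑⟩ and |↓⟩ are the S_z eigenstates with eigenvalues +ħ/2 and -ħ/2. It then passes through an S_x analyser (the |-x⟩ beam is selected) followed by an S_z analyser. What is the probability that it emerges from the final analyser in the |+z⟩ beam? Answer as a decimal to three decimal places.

First analyser (S_x): P(|-x⟩) = |⟨-x|ψ⟩|² = 4/20.
After stage 1 the state is |-x⟩; P(|+z⟩) = |⟨+z|-x⟩|² = 1/2.
Joint probability = 4/20 × 1/2 = 0.100.

0.100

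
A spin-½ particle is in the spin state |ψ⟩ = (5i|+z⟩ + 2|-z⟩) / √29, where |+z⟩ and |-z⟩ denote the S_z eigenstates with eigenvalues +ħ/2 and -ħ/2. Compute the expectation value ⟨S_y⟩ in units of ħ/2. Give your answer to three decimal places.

⟨σ_y⟩ = 2 Im(a* b)/(|a|²+|b|²) with a = 5i, b = 2.
a* b = -10i, so ⟨σ_y⟩ = -20/29.
⟨S_y⟩ = (ħ/2)·⟨σ_y⟩.

-0.690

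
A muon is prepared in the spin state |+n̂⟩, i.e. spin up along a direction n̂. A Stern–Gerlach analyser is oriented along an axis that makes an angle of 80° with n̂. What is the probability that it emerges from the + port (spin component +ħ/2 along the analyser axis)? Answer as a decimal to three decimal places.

For spin-½, the probability of finding spin-up along an axis at angle θ to the initial spin direction is cos²(θ/2); spin-down is sin²(θ/2).
θ = 80°, so P = cos²(40°) ≈ 0.587.

0.587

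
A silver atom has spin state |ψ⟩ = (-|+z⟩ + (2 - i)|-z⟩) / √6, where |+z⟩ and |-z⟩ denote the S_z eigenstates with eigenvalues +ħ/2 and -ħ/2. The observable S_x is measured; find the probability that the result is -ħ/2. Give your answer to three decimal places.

0.833

|-x⟩ = (|+z⟩ - |-z⟩)/√2, so ⟨-x|ψ⟩ = (-3 + i) / (√2·√6).
P = |-3 + i|² / 12 = 10/12.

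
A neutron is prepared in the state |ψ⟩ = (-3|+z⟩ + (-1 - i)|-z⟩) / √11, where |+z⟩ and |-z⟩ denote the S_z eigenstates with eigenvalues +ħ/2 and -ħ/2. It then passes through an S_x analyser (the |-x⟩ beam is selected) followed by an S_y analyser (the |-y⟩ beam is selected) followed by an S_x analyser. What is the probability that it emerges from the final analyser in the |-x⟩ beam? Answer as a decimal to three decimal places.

First analyser (S_x): P(|-x⟩) = |⟨-x|ψ⟩|² = 5/22.
After stage 1 the state is |-x⟩; P(|-y⟩) = |⟨-y|-x⟩|² = 1/2.
After stage 2 the state is |-y⟩; P(|-x⟩) = |⟨-x|-y⟩|² = 1/2.
Joint probability = 5/22 × 1/2 × 1/2 = 0.057.

0.057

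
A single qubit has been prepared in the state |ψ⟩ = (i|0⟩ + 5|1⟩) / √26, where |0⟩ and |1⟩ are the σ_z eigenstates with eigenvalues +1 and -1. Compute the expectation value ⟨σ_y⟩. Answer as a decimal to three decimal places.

⟨σ_y⟩ = 2 Im(a* b)/(|a|²+|b|²) with a = i, b = 5.
a* b = -5i, so ⟨σ_y⟩ = -10/26.

-0.385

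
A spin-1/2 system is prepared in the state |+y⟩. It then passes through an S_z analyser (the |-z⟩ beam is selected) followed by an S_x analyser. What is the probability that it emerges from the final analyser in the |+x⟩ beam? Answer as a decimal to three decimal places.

First analyser (S_z): from |+y⟩, P(|-z⟩) = 1/2.
After stage 1 the state is |-z⟩; P(|+x⟩) = |⟨+x|-z⟩|² = 1/2.
Joint probability = 1/2 × 1/2 = 0.250.

0.250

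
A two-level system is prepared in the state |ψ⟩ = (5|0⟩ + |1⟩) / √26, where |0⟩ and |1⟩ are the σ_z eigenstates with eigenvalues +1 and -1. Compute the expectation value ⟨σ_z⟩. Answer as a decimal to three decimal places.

0.923

⟨σ_z⟩ = |a|² - |b|² divided by |a|²+|b|², with a, b the |0⟩, |1⟩ amplitudes.
= (25 - 1)/26 = 24/26.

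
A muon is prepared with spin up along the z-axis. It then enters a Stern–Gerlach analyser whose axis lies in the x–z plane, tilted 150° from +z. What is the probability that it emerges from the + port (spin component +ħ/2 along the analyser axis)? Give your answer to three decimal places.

0.067

For spin-½, the probability of finding spin-up along an axis at angle θ to the initial spin direction is cos²(θ/2); spin-down is sin²(θ/2).
θ = 150°, so P = cos²(75°) ≈ 0.067.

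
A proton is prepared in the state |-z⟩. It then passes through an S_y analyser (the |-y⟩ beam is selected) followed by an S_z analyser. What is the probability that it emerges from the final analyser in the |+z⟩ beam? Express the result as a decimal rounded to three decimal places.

First analyser (S_y): from |-z⟩, P(|-y⟩) = 1/2.
After stage 1 the state is |-y⟩; P(|+z⟩) = |⟨+z|-y⟩|² = 1/2.
Joint probability = 1/2 × 1/2 = 0.250.

0.250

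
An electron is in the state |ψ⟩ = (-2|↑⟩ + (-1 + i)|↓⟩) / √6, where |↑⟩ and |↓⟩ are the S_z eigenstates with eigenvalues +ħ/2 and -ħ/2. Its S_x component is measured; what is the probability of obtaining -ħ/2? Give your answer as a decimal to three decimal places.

|-x⟩ = (|↑⟩ - |↓⟩)/√2, so ⟨-x|ψ⟩ = (-1 - i) / (√2·√6).
P = |-1 - i|² / 12 = 2/12.

0.167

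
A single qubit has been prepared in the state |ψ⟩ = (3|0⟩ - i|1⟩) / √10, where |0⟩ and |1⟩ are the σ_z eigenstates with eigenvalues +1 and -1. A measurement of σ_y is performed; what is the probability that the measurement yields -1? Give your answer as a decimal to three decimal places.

0.800

|-y⟩ = (|0⟩ - i|1⟩)/√2, so ⟨-y|ψ⟩ = (4) / (√2·√10).
P = |4|² / 20 = 16/20.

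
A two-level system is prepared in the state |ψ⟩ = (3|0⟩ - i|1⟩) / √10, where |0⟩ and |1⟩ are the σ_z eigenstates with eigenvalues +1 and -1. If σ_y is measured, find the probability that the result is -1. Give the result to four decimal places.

|-y⟩ = (|0⟩ - i|1⟩)/√2, so ⟨-y|ψ⟩ = (4) / (√2·√10).
P = |4|² / 20 = 16/20.

0.8000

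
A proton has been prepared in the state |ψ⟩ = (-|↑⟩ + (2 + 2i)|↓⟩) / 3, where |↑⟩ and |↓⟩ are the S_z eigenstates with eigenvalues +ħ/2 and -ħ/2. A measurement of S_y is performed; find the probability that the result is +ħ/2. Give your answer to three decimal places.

|+y⟩ = (|↑⟩ + i|↓⟩)/√2, so ⟨+y|ψ⟩ = (1 - 2i) / (√2·3).
P = |1 - 2i|² / 18 = 5/18.

0.278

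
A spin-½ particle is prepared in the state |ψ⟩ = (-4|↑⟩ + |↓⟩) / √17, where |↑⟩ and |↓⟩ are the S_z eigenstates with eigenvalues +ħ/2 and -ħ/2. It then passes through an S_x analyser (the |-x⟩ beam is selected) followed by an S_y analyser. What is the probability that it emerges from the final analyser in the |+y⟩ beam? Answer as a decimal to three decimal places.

0.368

First analyser (S_x): P(|-x⟩) = |⟨-x|ψ⟩|² = 25/34.
After stage 1 the state is |-x⟩; P(|+y⟩) = |⟨+y|-x⟩|² = 1/2.
Joint probability = 25/34 × 1/2 = 0.368.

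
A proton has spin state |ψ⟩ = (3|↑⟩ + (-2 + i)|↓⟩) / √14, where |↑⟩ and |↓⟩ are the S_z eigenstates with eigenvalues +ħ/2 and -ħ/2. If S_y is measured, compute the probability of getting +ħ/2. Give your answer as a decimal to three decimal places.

|+y⟩ = (|↑⟩ + i|↓⟩)/√2, so ⟨+y|ψ⟩ = (4 + 2i) / (√2·√14).
P = |4 + 2i|² / 28 = 20/28.

0.714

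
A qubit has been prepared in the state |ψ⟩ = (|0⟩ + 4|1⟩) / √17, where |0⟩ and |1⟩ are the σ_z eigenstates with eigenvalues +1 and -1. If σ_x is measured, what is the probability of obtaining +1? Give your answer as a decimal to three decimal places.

0.735

|+x⟩ = (|0⟩ + |1⟩)/√2, so ⟨+x|ψ⟩ = (5) / (√2·√17).
P = |5|² / 34 = 25/34.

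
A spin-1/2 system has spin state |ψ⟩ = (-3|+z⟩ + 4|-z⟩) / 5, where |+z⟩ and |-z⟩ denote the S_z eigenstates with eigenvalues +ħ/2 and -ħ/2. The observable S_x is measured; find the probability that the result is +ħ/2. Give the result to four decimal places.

|+x⟩ = (|+z⟩ + |-z⟩)/√2, so ⟨+x|ψ⟩ = (1) / (√2·5).
P = |1|² / 50 = 1/50.

0.0200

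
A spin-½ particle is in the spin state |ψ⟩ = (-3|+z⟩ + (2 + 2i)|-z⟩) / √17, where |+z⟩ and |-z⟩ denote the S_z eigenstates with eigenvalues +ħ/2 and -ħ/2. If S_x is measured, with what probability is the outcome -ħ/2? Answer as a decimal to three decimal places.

|-x⟩ = (|+z⟩ - |-z⟩)/√2, so ⟨-x|ψ⟩ = (-5 - 2i) / (√2·√17).
P = |-5 - 2i|² / 34 = 29/34.

0.853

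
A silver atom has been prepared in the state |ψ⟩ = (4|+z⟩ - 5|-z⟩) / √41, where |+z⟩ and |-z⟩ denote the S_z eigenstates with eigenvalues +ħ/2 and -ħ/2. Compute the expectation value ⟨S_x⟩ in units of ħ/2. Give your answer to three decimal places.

⟨σ_x⟩ = 2 Re(a* b)/(|a|²+|b|²) with a = 4, b = -5.
a* b = -20, so ⟨σ_x⟩ = -40/41.
⟨S_x⟩ = (ħ/2)·⟨σ_x⟩.

-0.976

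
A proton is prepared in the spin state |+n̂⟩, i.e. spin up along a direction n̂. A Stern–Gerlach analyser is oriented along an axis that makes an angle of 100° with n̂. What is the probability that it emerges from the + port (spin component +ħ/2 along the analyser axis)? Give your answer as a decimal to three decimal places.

For spin-½, the probability of finding spin-up along an axis at angle θ to the initial spin direction is cos²(θ/2); spin-down is sin²(θ/2).
θ = 100°, so P = cos²(50°) ≈ 0.413.

0.413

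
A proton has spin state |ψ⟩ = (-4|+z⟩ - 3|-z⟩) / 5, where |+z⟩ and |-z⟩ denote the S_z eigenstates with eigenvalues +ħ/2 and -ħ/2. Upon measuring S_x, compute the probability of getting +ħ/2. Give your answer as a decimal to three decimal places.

0.980

|+x⟩ = (|+z⟩ + |-z⟩)/√2, so ⟨+x|ψ⟩ = (-7) / (√2·5).
P = |-7|² / 50 = 49/50.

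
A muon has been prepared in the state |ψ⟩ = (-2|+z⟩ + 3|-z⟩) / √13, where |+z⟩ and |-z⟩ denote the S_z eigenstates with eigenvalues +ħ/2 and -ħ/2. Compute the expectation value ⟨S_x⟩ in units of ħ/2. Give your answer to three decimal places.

-0.923

⟨σ_x⟩ = 2 Re(a* b)/(|a|²+|b|²) with a = -2, b = 3.
a* b = -6, so ⟨σ_x⟩ = -12/13.
⟨S_x⟩ = (ħ/2)·⟨σ_x⟩.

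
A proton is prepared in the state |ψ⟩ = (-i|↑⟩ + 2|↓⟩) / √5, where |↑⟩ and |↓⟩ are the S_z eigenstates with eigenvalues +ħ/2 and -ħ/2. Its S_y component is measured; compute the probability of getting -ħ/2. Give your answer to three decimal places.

0.100

|-y⟩ = (|↑⟩ - i|↓⟩)/√2, so ⟨-y|ψ⟩ = (i) / (√2·√5).
P = |i|² / 10 = 1/10.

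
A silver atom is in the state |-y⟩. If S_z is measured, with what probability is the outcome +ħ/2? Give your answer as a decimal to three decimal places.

0.500

In the S_z basis, |-y⟩ = (|↑⟩ - i|↓⟩)/√2 and |+z⟩ = |↑⟩.
|⟨+z|-y⟩|² = 1/2.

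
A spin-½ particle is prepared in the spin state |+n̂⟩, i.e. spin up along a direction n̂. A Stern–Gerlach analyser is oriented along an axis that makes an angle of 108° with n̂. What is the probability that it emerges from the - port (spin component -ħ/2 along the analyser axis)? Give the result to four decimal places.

0.6545

For spin-½, the probability of finding spin-up along an axis at angle θ to the initial spin direction is cos²(θ/2); spin-down is sin²(θ/2).
θ = 108°, so P = sin²(54°) ≈ 0.6545.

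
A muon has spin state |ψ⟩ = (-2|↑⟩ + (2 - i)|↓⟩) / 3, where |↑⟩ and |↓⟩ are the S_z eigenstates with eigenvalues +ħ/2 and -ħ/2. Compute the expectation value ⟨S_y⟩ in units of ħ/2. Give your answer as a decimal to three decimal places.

⟨σ_y⟩ = 2 Im(a* b)/(|a|²+|b|²) with a = -2, b = (2 - i).
a* b = (-4 + 2i), so ⟨σ_y⟩ = 4/9.
⟨S_y⟩ = (ħ/2)·⟨σ_y⟩.

0.444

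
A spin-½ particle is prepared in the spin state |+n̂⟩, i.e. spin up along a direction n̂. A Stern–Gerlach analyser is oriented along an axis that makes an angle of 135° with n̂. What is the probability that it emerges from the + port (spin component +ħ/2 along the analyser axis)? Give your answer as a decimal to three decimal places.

0.146

For spin-½, the probability of finding spin-up along an axis at angle θ to the initial spin direction is cos²(θ/2); spin-down is sin²(θ/2).
θ = 135°, so P = cos²(67.5°) ≈ 0.146.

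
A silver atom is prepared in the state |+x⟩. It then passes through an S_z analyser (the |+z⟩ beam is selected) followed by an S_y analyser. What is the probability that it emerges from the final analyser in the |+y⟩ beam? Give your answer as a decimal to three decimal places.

First analyser (S_z): from |+x⟩, P(|+z⟩) = 1/2.
After stage 1 the state is |+z⟩; P(|+y⟩) = |⟨+y|+z⟩|² = 1/2.
Joint probability = 1/2 × 1/2 = 0.250.

0.250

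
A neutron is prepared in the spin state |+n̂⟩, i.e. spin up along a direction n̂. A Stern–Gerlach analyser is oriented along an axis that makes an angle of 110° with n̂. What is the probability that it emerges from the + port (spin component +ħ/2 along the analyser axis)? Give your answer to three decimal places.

For spin-½, the probability of finding spin-up along an axis at angle θ to the initial spin direction is cos²(θ/2); spin-down is sin²(θ/2).
θ = 110°, so P = cos²(55°) ≈ 0.329.

0.329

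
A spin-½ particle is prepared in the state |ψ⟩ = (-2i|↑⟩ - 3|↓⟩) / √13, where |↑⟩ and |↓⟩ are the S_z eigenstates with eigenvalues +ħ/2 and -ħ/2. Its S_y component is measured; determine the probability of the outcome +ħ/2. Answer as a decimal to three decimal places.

0.038

|+y⟩ = (|↑⟩ + i|↓⟩)/√2, so ⟨+y|ψ⟩ = (i) / (√2·√13).
P = |i|² / 26 = 1/26.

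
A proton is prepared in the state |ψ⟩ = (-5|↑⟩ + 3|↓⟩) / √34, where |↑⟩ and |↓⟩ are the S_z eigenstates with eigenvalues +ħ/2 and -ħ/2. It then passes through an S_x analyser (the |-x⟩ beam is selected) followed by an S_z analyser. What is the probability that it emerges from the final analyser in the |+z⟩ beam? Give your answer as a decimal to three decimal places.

0.471

First analyser (S_x): P(|-x⟩) = |⟨-x|ψ⟩|² = 64/68.
After stage 1 the state is |-x⟩; P(|+z⟩) = |⟨+z|-x⟩|² = 1/2.
Joint probability = 64/68 × 1/2 = 0.471.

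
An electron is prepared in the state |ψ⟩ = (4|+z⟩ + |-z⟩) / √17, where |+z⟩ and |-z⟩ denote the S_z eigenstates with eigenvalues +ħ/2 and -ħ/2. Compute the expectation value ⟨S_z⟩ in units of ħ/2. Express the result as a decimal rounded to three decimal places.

⟨σ_z⟩ = |a|² - |b|² divided by |a|²+|b|², with a, b the |+z⟩, |-z⟩ amplitudes.
= (16 - 1)/17 = 15/17.
⟨S_z⟩ = (ħ/2)·⟨σ_z⟩.

0.882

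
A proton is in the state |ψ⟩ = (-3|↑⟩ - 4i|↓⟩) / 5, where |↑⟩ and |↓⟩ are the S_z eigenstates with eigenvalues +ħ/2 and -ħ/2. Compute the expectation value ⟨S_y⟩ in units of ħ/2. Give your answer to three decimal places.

0.960

⟨σ_y⟩ = 2 Im(a* b)/(|a|²+|b|²) with a = -3, b = -4i.
a* b = 12i, so ⟨σ_y⟩ = 24/25.
⟨S_y⟩ = (ħ/2)·⟨σ_y⟩.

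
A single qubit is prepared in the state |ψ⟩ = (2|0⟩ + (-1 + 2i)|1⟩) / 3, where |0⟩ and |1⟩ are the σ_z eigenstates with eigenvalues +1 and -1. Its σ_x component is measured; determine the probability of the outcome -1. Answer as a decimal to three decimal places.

0.722

|-x⟩ = (|0⟩ - |1⟩)/√2, so ⟨-x|ψ⟩ = (3 - 2i) / (√2·3).
P = |3 - 2i|² / 18 = 13/18.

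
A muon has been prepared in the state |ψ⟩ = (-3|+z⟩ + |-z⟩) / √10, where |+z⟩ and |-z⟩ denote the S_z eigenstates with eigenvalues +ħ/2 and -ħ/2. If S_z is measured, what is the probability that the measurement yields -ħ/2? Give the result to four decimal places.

0.1000

The -ħ/2 outcome corresponds to |-z⟩. Its amplitude in |ψ⟩ is 1/√10.
P = |1|² / 10 = 1/10.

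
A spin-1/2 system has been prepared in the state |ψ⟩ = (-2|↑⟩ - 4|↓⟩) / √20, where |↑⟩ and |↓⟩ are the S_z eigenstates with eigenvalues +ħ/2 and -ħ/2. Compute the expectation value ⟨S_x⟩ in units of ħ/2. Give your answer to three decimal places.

0.800

⟨σ_x⟩ = 2 Re(a* b)/(|a|²+|b|²) with a = -2, b = -4.
a* b = 8, so ⟨σ_x⟩ = 16/20.
⟨S_x⟩ = (ħ/2)·⟨σ_x⟩.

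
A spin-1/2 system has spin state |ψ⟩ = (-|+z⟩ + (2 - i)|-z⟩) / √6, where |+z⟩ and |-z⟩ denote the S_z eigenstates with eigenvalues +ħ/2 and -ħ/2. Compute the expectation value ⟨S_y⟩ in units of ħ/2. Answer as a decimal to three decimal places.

0.333

⟨σ_y⟩ = 2 Im(a* b)/(|a|²+|b|²) with a = -1, b = (2 - i).
a* b = (-2 + i), so ⟨σ_y⟩ = 2/6.
⟨S_y⟩ = (ħ/2)·⟨σ_y⟩.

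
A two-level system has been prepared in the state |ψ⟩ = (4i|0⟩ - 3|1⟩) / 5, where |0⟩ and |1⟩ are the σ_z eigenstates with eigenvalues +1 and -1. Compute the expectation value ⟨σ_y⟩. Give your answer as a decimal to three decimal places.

⟨σ_y⟩ = 2 Im(a* b)/(|a|²+|b|²) with a = 4i, b = -3.
a* b = 12i, so ⟨σ_y⟩ = 24/25.

0.960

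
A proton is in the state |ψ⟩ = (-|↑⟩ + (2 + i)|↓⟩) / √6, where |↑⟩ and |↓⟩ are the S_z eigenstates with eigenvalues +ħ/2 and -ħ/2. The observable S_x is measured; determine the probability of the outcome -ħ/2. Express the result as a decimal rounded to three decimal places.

|-x⟩ = (|↑⟩ - |↓⟩)/√2, so ⟨-x|ψ⟩ = (-3 - i) / (√2·√6).
P = |-3 - i|² / 12 = 10/12.

0.833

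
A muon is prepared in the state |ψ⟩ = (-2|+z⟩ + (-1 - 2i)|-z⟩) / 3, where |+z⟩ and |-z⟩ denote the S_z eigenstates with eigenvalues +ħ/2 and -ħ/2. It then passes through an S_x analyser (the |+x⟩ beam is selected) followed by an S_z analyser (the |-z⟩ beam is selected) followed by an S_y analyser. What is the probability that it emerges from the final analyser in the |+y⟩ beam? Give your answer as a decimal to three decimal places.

First analyser (S_x): P(|+x⟩) = |⟨+x|ψ⟩|² = 13/18.
After stage 1 the state is |+x⟩; P(|-z⟩) = |⟨-z|+x⟩|² = 1/2.
After stage 2 the state is |-z⟩; P(|+y⟩) = |⟨+y|-z⟩|² = 1/2.
Joint probability = 13/18 × 1/2 × 1/2 = 0.181.

0.181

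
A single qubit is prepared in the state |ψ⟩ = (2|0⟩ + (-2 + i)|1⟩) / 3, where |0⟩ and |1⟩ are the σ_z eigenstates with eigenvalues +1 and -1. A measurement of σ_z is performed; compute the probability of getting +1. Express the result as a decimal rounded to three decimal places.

0.444

The +1 outcome corresponds to |0⟩. Its amplitude in |ψ⟩ is 2/3.
P = |2|² / 9 = 4/9.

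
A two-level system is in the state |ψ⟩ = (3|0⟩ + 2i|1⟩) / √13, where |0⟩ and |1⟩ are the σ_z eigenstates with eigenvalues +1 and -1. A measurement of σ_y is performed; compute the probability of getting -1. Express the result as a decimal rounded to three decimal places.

0.038

|-y⟩ = (|0⟩ - i|1⟩)/√2, so ⟨-y|ψ⟩ = (1) / (√2·√13).
P = |1|² / 26 = 1/26.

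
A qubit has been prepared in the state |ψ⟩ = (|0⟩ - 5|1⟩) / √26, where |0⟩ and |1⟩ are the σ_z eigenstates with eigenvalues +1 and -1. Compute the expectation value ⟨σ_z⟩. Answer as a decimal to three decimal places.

-0.923

⟨σ_z⟩ = |a|² - |b|² divided by |a|²+|b|², with a, b the |0⟩, |1⟩ amplitudes.
= (1 - 25)/26 = -24/26.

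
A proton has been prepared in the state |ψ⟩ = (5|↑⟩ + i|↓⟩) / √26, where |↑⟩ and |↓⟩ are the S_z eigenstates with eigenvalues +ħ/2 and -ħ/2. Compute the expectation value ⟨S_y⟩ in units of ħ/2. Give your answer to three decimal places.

⟨σ_y⟩ = 2 Im(a* b)/(|a|²+|b|²) with a = 5, b = i.
a* b = 5i, so ⟨σ_y⟩ = 10/26.
⟨S_y⟩ = (ħ/2)·⟨σ_y⟩.

0.385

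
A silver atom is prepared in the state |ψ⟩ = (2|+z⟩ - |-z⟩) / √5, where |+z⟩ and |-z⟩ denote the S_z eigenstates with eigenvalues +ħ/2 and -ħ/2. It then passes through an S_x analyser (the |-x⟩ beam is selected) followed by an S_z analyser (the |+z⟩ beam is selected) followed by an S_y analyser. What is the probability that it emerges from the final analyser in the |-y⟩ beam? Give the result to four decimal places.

0.2250

First analyser (S_x): P(|-x⟩) = |⟨-x|ψ⟩|² = 9/10.
After stage 1 the state is |-x⟩; P(|+z⟩) = |⟨+z|-x⟩|² = 1/2.
After stage 2 the state is |+z⟩; P(|-y⟩) = |⟨-y|+z⟩|² = 1/2.
Joint probability = 9/10 × 1/2 × 1/2 = 0.2250.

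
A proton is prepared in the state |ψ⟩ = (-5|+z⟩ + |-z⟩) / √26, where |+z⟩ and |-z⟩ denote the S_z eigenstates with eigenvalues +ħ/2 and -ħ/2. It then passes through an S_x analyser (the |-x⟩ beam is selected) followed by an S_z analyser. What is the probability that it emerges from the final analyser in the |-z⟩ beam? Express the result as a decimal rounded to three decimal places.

0.346

First analyser (S_x): P(|-x⟩) = |⟨-x|ψ⟩|² = 36/52.
After stage 1 the state is |-x⟩; P(|-z⟩) = |⟨-z|-x⟩|² = 1/2.
Joint probability = 36/52 × 1/2 = 0.346.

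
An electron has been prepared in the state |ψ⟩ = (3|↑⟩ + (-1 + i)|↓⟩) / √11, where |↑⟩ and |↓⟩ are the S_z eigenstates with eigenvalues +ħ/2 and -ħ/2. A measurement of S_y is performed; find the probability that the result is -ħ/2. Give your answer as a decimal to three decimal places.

0.227

|-y⟩ = (|↑⟩ - i|↓⟩)/√2, so ⟨-y|ψ⟩ = (2 - i) / (√2·√11).
P = |2 - i|² / 22 = 5/22.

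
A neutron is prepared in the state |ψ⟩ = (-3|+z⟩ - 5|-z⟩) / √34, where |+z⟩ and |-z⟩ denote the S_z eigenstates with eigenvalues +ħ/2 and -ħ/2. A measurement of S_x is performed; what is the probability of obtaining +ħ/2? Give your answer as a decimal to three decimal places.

|+x⟩ = (|+z⟩ + |-z⟩)/√2, so ⟨+x|ψ⟩ = (-8) / (√2·√34).
P = |-8|² / 68 = 64/68.

0.941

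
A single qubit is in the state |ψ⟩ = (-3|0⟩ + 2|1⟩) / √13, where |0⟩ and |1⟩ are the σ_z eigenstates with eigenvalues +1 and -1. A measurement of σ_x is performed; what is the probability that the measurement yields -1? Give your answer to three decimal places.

|-x⟩ = (|0⟩ - |1⟩)/√2, so ⟨-x|ψ⟩ = (-5) / (√2·√13).
P = |-5|² / 26 = 25/26.

0.962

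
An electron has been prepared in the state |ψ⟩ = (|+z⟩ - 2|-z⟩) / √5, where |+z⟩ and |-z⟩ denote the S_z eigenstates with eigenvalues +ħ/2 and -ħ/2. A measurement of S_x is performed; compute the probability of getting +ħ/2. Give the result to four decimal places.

0.1000

|+x⟩ = (|+z⟩ + |-z⟩)/√2, so ⟨+x|ψ⟩ = (-1) / (√2·√5).
P = |-1|² / 10 = 1/10.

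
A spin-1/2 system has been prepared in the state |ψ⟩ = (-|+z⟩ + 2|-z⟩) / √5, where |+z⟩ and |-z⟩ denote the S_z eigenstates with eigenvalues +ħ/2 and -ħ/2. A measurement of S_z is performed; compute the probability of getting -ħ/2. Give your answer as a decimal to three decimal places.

0.800

The -ħ/2 outcome corresponds to |-z⟩. Its amplitude in |ψ⟩ is 2/√5.
P = |2|² / 5 = 4/5.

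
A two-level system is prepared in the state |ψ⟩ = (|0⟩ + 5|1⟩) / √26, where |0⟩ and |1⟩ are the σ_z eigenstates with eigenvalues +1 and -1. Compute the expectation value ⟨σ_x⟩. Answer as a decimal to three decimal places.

⟨σ_x⟩ = 2 Re(a* b)/(|a|²+|b|²) with a = 1, b = 5.
a* b = 5, so ⟨σ_x⟩ = 10/26.

0.385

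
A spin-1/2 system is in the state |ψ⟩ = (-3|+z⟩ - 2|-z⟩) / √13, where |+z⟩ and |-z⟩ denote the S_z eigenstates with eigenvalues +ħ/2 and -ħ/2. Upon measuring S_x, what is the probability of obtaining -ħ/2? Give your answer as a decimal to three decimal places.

|-x⟩ = (|+z⟩ - |-z⟩)/√2, so ⟨-x|ψ⟩ = (-1) / (√2·√13).
P = |-1|² / 26 = 1/26.

0.038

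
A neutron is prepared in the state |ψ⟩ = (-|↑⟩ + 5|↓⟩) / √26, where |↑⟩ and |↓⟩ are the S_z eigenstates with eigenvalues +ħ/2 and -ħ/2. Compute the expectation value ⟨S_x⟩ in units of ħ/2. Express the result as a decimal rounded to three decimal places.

-0.385

⟨σ_x⟩ = 2 Re(a* b)/(|a|²+|b|²) with a = -1, b = 5.
a* b = -5, so ⟨σ_x⟩ = -10/26.
⟨S_x⟩ = (ħ/2)·⟨σ_x⟩.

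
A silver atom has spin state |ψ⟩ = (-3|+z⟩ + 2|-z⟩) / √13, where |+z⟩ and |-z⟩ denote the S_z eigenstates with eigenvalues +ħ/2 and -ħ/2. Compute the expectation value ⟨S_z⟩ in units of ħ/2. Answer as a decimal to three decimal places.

0.385

⟨σ_z⟩ = |a|² - |b|² divided by |a|²+|b|², with a, b the |+z⟩, |-z⟩ amplitudes.
= (9 - 4)/13 = 5/13.
⟨S_z⟩ = (ħ/2)·⟨σ_z⟩.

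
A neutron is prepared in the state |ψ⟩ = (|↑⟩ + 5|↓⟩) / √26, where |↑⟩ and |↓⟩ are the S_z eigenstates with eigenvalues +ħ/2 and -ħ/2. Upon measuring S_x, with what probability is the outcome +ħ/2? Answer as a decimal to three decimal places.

|+x⟩ = (|↑⟩ + |↓⟩)/√2, so ⟨+x|ψ⟩ = (6) / (√2·√26).
P = |6|² / 52 = 36/52.

0.692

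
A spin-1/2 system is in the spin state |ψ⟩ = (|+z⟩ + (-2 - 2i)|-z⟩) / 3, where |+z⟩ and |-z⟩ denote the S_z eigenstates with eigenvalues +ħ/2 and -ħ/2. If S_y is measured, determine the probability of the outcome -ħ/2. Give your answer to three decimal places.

|-y⟩ = (|+z⟩ - i|-z⟩)/√2, so ⟨-y|ψ⟩ = (3 - 2i) / (√2·3).
P = |3 - 2i|² / 18 = 13/18.

0.722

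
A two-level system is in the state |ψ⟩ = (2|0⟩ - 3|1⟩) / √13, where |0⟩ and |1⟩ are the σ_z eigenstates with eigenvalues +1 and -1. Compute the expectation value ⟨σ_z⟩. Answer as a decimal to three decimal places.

⟨σ_z⟩ = |a|² - |b|² divided by |a|²+|b|², with a, b the |0⟩, |1⟩ amplitudes.
= (4 - 9)/13 = -5/13.

-0.385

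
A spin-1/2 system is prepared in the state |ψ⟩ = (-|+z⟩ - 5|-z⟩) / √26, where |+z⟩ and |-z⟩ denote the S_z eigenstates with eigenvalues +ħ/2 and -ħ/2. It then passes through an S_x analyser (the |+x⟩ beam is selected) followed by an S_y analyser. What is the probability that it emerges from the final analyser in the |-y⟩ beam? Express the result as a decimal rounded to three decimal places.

0.346

First analyser (S_x): P(|+x⟩) = |⟨+x|ψ⟩|² = 36/52.
After stage 1 the state is |+x⟩; P(|-y⟩) = |⟨-y|+x⟩|² = 1/2.
Joint probability = 36/52 × 1/2 = 0.346.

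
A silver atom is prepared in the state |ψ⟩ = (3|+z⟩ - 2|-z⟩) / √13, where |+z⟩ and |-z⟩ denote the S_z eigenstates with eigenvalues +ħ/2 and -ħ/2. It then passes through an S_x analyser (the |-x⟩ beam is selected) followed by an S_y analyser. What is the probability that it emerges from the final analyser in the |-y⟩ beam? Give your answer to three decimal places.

0.481

First analyser (S_x): P(|-x⟩) = |⟨-x|ψ⟩|² = 25/26.
After stage 1 the state is |-x⟩; P(|-y⟩) = |⟨-y|-x⟩|² = 1/2.
Joint probability = 25/26 × 1/2 = 0.481.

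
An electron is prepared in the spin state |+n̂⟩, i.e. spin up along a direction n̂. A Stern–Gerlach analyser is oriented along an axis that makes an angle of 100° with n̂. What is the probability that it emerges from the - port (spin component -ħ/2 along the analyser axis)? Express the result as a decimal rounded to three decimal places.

0.587

For spin-½, the probability of finding spin-up along an axis at angle θ to the initial spin direction is cos²(θ/2); spin-down is sin²(θ/2).
θ = 100°, so P = sin²(50°) ≈ 0.587.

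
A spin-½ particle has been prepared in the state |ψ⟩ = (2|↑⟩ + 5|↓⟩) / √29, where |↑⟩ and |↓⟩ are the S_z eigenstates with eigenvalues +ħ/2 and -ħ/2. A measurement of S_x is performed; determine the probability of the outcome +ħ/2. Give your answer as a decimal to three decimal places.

0.845

|+x⟩ = (|↑⟩ + |↓⟩)/√2, so ⟨+x|ψ⟩ = (7) / (√2·√29).
P = |7|² / 58 = 49/58.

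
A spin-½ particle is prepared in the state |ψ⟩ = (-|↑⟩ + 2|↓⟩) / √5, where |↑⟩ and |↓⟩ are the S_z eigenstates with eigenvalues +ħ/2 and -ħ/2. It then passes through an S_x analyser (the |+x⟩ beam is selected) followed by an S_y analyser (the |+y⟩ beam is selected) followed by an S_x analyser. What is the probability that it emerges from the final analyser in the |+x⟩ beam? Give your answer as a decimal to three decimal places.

First analyser (S_x): P(|+x⟩) = |⟨+x|ψ⟩|² = 1/10.
After stage 1 the state is |+x⟩; P(|+y⟩) = |⟨+y|+x⟩|² = 1/2.
After stage 2 the state is |+y⟩; P(|+x⟩) = |⟨+x|+y⟩|² = 1/2.
Joint probability = 1/10 × 1/2 × 1/2 = 0.025.

0.025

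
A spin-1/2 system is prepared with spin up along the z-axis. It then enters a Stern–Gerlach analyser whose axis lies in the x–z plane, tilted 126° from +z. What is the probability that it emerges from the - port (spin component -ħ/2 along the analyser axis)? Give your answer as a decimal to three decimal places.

0.794

For spin-½, the probability of finding spin-up along an axis at angle θ to the initial spin direction is cos²(θ/2); spin-down is sin²(θ/2).
θ = 126°, so P = sin²(63°) ≈ 0.794.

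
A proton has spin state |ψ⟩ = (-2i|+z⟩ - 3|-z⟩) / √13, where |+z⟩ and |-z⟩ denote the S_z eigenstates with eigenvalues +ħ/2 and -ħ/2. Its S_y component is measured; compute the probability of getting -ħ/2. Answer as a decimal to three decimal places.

0.962

|-y⟩ = (|+z⟩ - i|-z⟩)/√2, so ⟨-y|ψ⟩ = (-5i) / (√2·√13).
P = |-5i|² / 26 = 25/26.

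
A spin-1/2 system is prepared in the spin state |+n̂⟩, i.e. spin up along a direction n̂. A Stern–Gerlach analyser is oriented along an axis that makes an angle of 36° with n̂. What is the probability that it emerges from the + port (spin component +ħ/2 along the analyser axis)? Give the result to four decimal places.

For spin-½, the probability of finding spin-up along an axis at angle θ to the initial spin direction is cos²(θ/2); spin-down is sin²(θ/2).
θ = 36°, so P = cos²(18°) ≈ 0.9045.

0.9045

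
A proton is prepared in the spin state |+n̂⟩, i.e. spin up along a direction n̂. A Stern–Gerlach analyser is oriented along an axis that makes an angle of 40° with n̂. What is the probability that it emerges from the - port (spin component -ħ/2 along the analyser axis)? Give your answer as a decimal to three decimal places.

0.117

For spin-½, the probability of finding spin-up along an axis at angle θ to the initial spin direction is cos²(θ/2); spin-down is sin²(θ/2).
θ = 40°, so P = sin²(20°) ≈ 0.117.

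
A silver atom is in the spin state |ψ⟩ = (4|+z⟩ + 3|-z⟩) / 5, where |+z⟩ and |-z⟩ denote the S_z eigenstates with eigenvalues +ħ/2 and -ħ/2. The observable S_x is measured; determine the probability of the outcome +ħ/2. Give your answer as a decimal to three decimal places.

|+x⟩ = (|+z⟩ + |-z⟩)/√2, so ⟨+x|ψ⟩ = (7) / (√2·5).
P = |7|² / 50 = 49/50.

0.980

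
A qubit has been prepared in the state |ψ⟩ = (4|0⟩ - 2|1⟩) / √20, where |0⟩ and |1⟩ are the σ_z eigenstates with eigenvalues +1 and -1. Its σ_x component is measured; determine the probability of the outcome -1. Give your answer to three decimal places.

|-x⟩ = (|0⟩ - |1⟩)/√2, so ⟨-x|ψ⟩ = (6) / (√2·√20).
P = |6|² / 40 = 36/40.

0.900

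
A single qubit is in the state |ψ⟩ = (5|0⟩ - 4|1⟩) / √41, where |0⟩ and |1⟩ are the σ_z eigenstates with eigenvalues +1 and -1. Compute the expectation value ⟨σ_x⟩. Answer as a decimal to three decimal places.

⟨σ_x⟩ = 2 Re(a* b)/(|a|²+|b|²) with a = 5, b = -4.
a* b = -20, so ⟨σ_x⟩ = -40/41.

-0.976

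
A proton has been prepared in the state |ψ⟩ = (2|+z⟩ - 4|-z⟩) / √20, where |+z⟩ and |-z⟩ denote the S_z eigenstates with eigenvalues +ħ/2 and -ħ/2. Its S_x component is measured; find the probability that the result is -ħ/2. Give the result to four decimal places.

|-x⟩ = (|+z⟩ - |-z⟩)/√2, so ⟨-x|ψ⟩ = (6) / (√2·√20).
P = |6|² / 40 = 36/40.

0.9000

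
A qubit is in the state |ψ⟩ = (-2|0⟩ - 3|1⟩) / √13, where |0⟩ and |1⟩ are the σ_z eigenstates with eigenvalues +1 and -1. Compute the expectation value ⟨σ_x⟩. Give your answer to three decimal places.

0.923

⟨σ_x⟩ = 2 Re(a* b)/(|a|²+|b|²) with a = -2, b = -3.
a* b = 6, so ⟨σ_x⟩ = 12/13.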